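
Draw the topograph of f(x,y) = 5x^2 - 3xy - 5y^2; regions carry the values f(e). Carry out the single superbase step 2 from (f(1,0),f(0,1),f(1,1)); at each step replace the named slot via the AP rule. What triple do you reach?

start (5,-5,-3) = (f(1,0),f(0,1),f(1,1))
replace slot 2: 2·(5+(-3)) − (-5) = 9 → (5,9,-3)

5,9,-3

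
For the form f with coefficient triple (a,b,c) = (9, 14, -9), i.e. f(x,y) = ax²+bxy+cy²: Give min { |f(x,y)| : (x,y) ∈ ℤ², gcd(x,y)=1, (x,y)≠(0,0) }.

river: ρ → (-9,22,1)
river: ρ → (1,22,-9)
river: ρ → (-9,14,9)
river: ρ → (9,22,-1)
river: ρ → (-1,22,9)
river: ρ → (9,14,-9)
closes: descent 0, river 6
min |a| on river = 1

1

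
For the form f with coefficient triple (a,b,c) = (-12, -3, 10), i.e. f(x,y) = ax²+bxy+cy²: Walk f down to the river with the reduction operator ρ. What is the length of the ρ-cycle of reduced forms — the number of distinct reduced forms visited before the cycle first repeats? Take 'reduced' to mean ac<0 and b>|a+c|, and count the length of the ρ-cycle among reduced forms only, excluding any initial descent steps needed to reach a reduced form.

D = 489, ⌊√D⌋ = 22
descent: ρ → (10,3,-12)  [lands on river]
river: ρ → (-12,21,1)
river: ρ → (1,21,-12)
river: ρ → (-12,3,10)
river: ρ → (10,17,-5)
river: ρ → (-5,13,16)
river: ρ → (16,19,-2)
river: ρ → (-2,21,6)
river: ρ → (6,15,-11)
river: ρ → (-11,7,10)
river: ρ → (10,13,-8)
river: ρ → (-8,19,4)
river: ρ → (4,21,-3)
river: ρ → (-3,21,4)
river: ρ → (4,19,-8)
river: ρ → (-8,13,10)
river: ρ → (10,7,-11)
river: ρ → (-11,15,6)
river: ρ → (6,21,-2)
river: ρ → (-2,19,16)
river: ρ → (16,13,-5)
river: ρ → (-5,17,10)
ρ-cycle length = 22 (tail of 1 descent step not counted)

22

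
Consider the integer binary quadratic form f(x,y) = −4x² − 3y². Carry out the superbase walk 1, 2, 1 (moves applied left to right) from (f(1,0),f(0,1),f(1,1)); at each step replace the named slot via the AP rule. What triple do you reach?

start (-4,-3,-7) = (f(1,0),f(0,1),f(1,1))
replace slot 1: 2·((-3)+(-7)) − (-4) = -16 → (-16,-3,-7)
replace slot 2: 2·((-16)+(-7)) − (-3) = -43 → (-16,-43,-7)
replace slot 1: 2·((-43)+(-7)) − (-16) = -84 → (-84,-43,-7)

-84,-43,-7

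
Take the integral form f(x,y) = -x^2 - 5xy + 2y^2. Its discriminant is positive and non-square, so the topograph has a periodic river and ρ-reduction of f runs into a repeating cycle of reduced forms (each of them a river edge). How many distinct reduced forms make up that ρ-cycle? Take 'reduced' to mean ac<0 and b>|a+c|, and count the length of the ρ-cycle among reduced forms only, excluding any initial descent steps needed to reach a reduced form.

D = 33, ⌊√D⌋ = 5
descent: ρ → (2,5,-1)  [lands on river]
river: ρ → (-1,5,2)
river: ρ → (2,3,-3)
river: ρ → (-3,3,2)
ρ-cycle length = 4 (tail of 1 descent step not counted)

4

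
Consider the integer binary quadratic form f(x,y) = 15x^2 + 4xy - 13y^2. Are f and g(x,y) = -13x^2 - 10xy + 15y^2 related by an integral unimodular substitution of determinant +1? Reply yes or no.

D₁ = 796, D₂ = 880
discriminants differ ⇒ not SL₂(ℤ)-equivalent

no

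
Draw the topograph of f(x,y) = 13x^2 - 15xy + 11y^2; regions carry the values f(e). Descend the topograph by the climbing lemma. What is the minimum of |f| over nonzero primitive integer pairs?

translate: b→11 (≡-15 mod 26), so (13,-15,11)→(13,11,9)
flip: (13,11,9)→(9,-11,13)
translate: b→7 (≡-11 mod 18), so (9,-11,13)→(9,7,11)
reduced (well bottom): (9,7,11) with a≤c, −a<b≤a
well minimum = a = 9

9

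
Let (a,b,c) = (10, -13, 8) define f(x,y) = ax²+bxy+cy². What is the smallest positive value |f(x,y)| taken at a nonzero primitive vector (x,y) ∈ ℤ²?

translate: b→7 (≡-13 mod 20), so (10,-13,8)→(10,7,5)
flip: (10,7,5)→(5,-7,10)
translate: b→3 (≡-7 mod 10), so (5,-7,10)→(5,3,8)
reduced (well bottom): (5,3,8) with a≤c, −a<b≤a
well minimum = a = 5

5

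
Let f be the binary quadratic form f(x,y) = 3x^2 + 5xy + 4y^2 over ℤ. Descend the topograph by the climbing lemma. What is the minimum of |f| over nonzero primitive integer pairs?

translate: b→-1 (≡5 mod 6), so (3,5,4)→(3,-1,2)
flip: (3,-1,2)→(2,1,3)
reduced (well bottom): (2,1,3) with a≤c, −a<b≤a
well minimum = a = 2

2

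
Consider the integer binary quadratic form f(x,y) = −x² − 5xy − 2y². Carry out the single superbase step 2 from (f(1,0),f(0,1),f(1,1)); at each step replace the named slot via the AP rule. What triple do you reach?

start (-1,-2,-8) = (f(1,0),f(0,1),f(1,1))
replace slot 2: 2·((-1)+(-8)) − (-2) = -16 → (-1,-16,-8)

-1,-16,-8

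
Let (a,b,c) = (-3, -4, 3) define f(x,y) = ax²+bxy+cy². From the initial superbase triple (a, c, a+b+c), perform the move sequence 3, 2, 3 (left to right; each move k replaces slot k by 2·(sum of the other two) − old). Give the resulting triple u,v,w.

start (-3,3,-4) = (f(1,0),f(0,1),f(1,1))
replace slot 3: 2·((-3)+3) − (-4) = 4 → (-3,3,4)
replace slot 2: 2·((-3)+4) − 3 = -1 → (-3,-1,4)
replace slot 3: 2·((-3)+(-1)) − 4 = -12 → (-3,-1,-12)

-3,-1,-12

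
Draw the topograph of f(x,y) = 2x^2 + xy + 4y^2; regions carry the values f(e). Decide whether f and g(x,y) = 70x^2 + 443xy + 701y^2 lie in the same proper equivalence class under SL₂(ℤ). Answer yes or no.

D₁ = -31, D₂ = -31
f: reduced (well bottom): (2,1,4) with a≤c, −a<b≤a
g: translate: b→23 (≡443 mod 140), so (70,443,701)→(70,23,2)
g: flip: (70,23,2)→(2,-23,70)
g: translate: b→1 (≡-23 mod 4), so (2,-23,70)→(2,1,4)
g: reduced (well bottom): (2,1,4) with a≤c, −a<b≤a
reduced forms (2, 1, 4) vs (2, 1, 4) ⇒ equivalent

yes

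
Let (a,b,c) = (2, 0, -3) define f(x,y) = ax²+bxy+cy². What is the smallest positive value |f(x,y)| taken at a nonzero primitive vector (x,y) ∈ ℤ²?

descent: ρ → (-3,0,2)
descent: ρ → (2,4,-1)  [lands on river]
river: ρ → (-1,4,2)
closes: descent 2, river 2
min |a| on river = 1

1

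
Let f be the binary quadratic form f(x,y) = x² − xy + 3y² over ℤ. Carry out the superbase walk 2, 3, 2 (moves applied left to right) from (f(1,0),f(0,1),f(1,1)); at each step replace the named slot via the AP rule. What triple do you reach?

start (1,3,3) = (f(1,0),f(0,1),f(1,1))
replace slot 2: 2·(1+3) − 3 = 5 → (1,5,3)
replace slot 3: 2·(1+5) − 3 = 9 → (1,5,9)
replace slot 2: 2·(1+9) − 5 = 15 → (1,15,9)

1,15,9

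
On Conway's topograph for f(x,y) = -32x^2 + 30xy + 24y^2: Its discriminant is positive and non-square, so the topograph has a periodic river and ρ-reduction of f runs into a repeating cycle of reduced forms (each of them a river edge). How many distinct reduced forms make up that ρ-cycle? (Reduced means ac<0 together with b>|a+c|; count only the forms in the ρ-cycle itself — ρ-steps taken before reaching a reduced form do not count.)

D = 3972, ⌊√D⌋ = 63
river: ρ → (24,18,-38)
river: ρ → (-38,58,4)
river: ρ → (4,62,-8)
river: ρ → (-8,50,46)
river: ρ → (46,42,-12)
river: ρ → (-12,54,22)
river: ρ → (22,34,-32)
river: ρ → (-32,30,24)
ρ-cycle length = 8 (tail of 0 descent steps not counted)

8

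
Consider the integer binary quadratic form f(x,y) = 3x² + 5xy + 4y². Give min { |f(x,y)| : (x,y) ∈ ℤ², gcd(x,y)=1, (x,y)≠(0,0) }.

translate: b→-1 (≡5 mod 6), so (3,5,4)→(3,-1,2)
flip: (3,-1,2)→(2,1,3)
reduced (well bottom): (2,1,3) with a≤c, −a<b≤a
well minimum = a = 2

2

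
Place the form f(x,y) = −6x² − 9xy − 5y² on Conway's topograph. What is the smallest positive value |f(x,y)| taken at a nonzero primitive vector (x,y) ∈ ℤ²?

translate: b→-3 (≡9 mod 12), so (6,9,5)→(6,-3,2)
flip: (6,-3,2)→(2,3,6)
translate: b→-1 (≡3 mod 4), so (2,3,6)→(2,-1,5)
reduced (well bottom): (2,-1,5) with a≤c, −a<b≤a
well minimum |f| = |-2| = 2 (negative-definite)

2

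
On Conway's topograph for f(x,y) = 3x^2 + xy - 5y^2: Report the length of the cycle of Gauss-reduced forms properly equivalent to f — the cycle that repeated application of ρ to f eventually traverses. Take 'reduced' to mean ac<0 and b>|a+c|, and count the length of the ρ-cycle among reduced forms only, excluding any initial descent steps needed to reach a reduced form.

D = 61, ⌊√D⌋ = 7
descent: ρ → (-5,-1,3)
descent: ρ → (3,7,-1)  [lands on river]
river: ρ → (-1,7,3)
river: ρ → (3,5,-3)
river: ρ → (-3,7,1)
river: ρ → (1,7,-3)
river: ρ → (-3,5,3)
ρ-cycle length = 6 (tail of 2 descent steps not counted)

6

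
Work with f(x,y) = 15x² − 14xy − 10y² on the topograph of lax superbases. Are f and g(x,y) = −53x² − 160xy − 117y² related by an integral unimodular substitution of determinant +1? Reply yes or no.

D₁ = 796, D₂ = 796
river cycle of f (length 20): (-10, 14, 15), (15, 16, -9), (-9, 20, 11), (11, 24, -5), (-5, 26, 6), (6, 22, -13), (-13, 4, 15), (15, 26, -2), (-2, 26, 15), (15, 4, -13), … (10 more)
river cycle of g (length 20): (-10, 14, 15), (15, 16, -9), (-9, 20, 11), (11, 24, -5), (-5, 26, 6), (6, 22, -13), (-13, 4, 15), (15, 26, -2), (-2, 26, 15), (15, 4, -13), … (10 more)
cycles coincide ⇒ equivalent

yes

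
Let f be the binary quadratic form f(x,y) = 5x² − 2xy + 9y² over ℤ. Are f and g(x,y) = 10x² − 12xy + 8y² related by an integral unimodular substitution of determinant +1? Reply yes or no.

D₁ = -176, D₂ = -176
f: reduced (well bottom): (5,-2,9) with a≤c, −a<b≤a
g: translate: b→8 (≡-12 mod 20), so (10,-12,8)→(10,8,6)
g: flip: (10,8,6)→(6,-8,10)
g: translate: b→4 (≡-8 mod 12), so (6,-8,10)→(6,4,8)
g: reduced (well bottom): (6,4,8) with a≤c, −a<b≤a
reduced forms (5, -2, 9) vs (6, 4, 8) ⇒ inequivalent

no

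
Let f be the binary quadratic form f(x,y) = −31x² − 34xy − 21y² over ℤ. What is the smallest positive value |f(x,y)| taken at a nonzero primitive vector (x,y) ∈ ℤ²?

translate: b→-28 (≡34 mod 62), so (31,34,21)→(31,-28,18)
flip: (31,-28,18)→(18,28,31)
translate: b→-8 (≡28 mod 36), so (18,28,31)→(18,-8,21)
reduced (well bottom): (18,-8,21) with a≤c, −a<b≤a
well minimum |f| = |-18| = 18 (negative-definite)

18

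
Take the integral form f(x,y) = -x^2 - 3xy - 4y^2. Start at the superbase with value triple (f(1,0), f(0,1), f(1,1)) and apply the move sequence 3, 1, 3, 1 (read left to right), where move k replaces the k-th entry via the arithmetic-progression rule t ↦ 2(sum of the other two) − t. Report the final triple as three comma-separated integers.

start (-1,-4,-8) = (f(1,0),f(0,1),f(1,1))
replace slot 3: 2·((-1)+(-4)) − (-8) = -2 → (-1,-4,-2)
replace slot 1: 2·((-4)+(-2)) − (-1) = -11 → (-11,-4,-2)
replace slot 3: 2·((-11)+(-4)) − (-2) = -28 → (-11,-4,-28)
replace slot 1: 2·((-4)+(-28)) − (-11) = -53 → (-53,-4,-28)

-53,-4,-28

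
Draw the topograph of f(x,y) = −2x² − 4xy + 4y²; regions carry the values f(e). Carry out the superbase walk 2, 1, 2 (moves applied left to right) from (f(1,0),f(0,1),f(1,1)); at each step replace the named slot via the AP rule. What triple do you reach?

start (-2,4,-2) = (f(1,0),f(0,1),f(1,1))
replace slot 2: 2·((-2)+(-2)) − 4 = -12 → (-2,-12,-2)
replace slot 1: 2·((-12)+(-2)) − (-2) = -26 → (-26,-12,-2)
replace slot 2: 2·((-26)+(-2)) − (-12) = -44 → (-26,-44,-2)

-26,-44,-2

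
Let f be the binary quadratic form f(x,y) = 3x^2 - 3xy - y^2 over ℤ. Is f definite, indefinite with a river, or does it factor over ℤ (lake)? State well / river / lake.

D = b²−4ac = (-3)² − 4·3·(-1) = 21
D > 0 non-square ⇒ indefinite ⇒ periodic river

river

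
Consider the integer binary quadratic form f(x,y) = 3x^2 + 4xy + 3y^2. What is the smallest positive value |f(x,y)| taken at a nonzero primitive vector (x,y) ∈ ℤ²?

translate: b→-2 (≡4 mod 6), so (3,4,3)→(3,-2,2)
flip: (3,-2,2)→(2,2,3)
reduced (well bottom): (2,2,3) with a≤c, −a<b≤a
well minimum = a = 2

2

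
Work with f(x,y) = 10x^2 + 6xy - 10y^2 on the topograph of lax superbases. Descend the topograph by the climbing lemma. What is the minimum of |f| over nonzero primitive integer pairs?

river: ρ → (-10,14,6)
river: ρ → (6,10,-14)
river: ρ → (-14,18,2)
river: ρ → (2,18,-14)
river: ρ → (-14,10,6)
river: ρ → (6,14,-10)
river: ρ → (-10,6,10)
river: ρ → (10,14,-6)
river: ρ → (-6,10,14)
river: ρ → (14,18,-2)
river: ρ → (-2,18,14)
river: ρ → (14,10,-6)
river: ρ → (-6,14,10)
river: ρ → (10,6,-10)
closes: descent 0, river 14
min |a| on river = 2

2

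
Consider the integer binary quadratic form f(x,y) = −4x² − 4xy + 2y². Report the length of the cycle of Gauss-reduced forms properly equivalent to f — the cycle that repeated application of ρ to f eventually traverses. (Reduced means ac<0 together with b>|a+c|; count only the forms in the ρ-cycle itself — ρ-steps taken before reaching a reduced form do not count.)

D = 48, ⌊√D⌋ = 6
descent: ρ → (2,4,-4)  [lands on river]
river: ρ → (-4,4,2)
ρ-cycle length = 2 (tail of 1 descent step not counted)

2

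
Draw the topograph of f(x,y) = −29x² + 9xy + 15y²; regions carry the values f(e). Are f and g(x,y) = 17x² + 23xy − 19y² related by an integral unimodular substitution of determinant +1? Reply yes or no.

D₁ = 1821, D₂ = 1821
river cycle of f (length 22): (15, 21, -23), (-23, 25, 13), (13, 27, -21), (-21, 15, 19), (19, 23, -17), (-17, 11, 25), (25, 39, -3), (-3, 39, 25), (25, 11, -17), (-17, 23, 19), … (12 more)
river cycle of g (length 22): (-19, 15, 21), (21, 27, -13), (-13, 25, 23), (23, 21, -15), (-15, 39, 5), (5, 41, -7), (-7, 29, 35), (35, 41, -1), (-1, 41, 35), (35, 29, -7), … (12 more)
cycles differ ⇒ inequivalent

no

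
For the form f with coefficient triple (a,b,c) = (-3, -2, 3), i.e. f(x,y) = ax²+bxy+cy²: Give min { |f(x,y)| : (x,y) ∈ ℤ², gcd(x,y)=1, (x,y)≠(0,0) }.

descent: ρ → (3,2,-3)  [lands on river]
river: ρ → (-3,4,2)
river: ρ → (2,4,-3)
river: ρ → (-3,2,3)
river: ρ → (3,4,-2)
river: ρ → (-2,4,3)
closes: descent 1, river 6
min |a| on river = 2

2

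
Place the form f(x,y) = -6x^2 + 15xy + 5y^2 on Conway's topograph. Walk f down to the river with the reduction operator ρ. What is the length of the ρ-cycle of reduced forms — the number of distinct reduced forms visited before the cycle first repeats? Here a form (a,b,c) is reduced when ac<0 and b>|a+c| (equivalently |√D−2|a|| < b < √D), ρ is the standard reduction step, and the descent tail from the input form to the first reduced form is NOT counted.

D = 345, ⌊√D⌋ = 18
river: ρ → (5,15,-6)
river: ρ → (-6,9,11)
river: ρ → (11,13,-4)
river: ρ → (-4,11,14)
river: ρ → (14,17,-1)
river: ρ → (-1,17,14)
river: ρ → (14,11,-4)
river: ρ → (-4,13,11)
river: ρ → (11,9,-6)
river: ρ → (-6,15,5)
ρ-cycle length = 10 (tail of 0 descent steps not counted)

10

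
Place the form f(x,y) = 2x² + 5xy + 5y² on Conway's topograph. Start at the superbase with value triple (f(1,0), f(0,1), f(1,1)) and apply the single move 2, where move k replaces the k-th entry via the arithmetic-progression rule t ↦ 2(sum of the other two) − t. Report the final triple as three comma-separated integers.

start (2,5,12) = (f(1,0),f(0,1),f(1,1))
replace slot 2: 2·(2+12) − 5 = 23 → (2,23,12)

2,23,12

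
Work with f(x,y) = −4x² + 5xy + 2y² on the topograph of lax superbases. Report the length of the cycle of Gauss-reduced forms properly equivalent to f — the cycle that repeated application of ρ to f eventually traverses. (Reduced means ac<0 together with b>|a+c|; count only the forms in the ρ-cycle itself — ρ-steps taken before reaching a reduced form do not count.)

D = 57, ⌊√D⌋ = 7
river: ρ → (2,7,-1)
river: ρ → (-1,7,2)
river: ρ → (2,5,-4)
river: ρ → (-4,3,3)
river: ρ → (3,3,-4)
river: ρ → (-4,5,2)
ρ-cycle length = 6 (tail of 0 descent steps not counted)

6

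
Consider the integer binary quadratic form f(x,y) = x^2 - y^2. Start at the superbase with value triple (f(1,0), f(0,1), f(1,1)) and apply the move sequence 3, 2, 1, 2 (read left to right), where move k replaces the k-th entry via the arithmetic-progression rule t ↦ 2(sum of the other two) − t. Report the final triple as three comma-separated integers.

start (1,-1,0) = (f(1,0),f(0,1),f(1,1))
replace slot 3: 2·(1+(-1)) − 0 = 0 → (1,-1,0)
replace slot 2: 2·(1+0) − (-1) = 3 → (1,3,0)
replace slot 1: 2·(3+0) − 1 = 5 → (5,3,0)
replace slot 2: 2·(5+0) − 3 = 7 → (5,7,0)

5,7,0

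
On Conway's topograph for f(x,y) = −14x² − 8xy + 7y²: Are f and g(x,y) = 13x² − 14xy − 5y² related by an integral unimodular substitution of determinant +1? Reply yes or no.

D₁ = 456, D₂ = 456
river cycle of f (length 6): (7, 8, -14), (-14, 20, 1), (1, 20, -14), (-14, 8, 7), (7, 20, -2), (-2, 20, 7)
river cycle of g (length 10): (-5, 14, 13), (13, 12, -6), (-6, 12, 13), (13, 14, -5), (-5, 16, 10), (10, 4, -11), (-11, 18, 3), (3, 18, -11), (-11, 4, 10), (10, 16, -5)
cycles differ ⇒ inequivalent

no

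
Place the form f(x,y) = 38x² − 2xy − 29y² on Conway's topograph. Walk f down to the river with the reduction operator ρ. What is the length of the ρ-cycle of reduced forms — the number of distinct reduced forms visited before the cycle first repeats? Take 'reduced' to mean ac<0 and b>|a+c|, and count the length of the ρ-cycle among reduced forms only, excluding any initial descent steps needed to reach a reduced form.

D = 4412, ⌊√D⌋ = 66
descent: ρ → (-29,60,7)  [lands on river]
river: ρ → (7,66,-2)
river: ρ → (-2,66,7)
river: ρ → (7,60,-29)
river: ρ → (-29,56,11)
river: ρ → (11,54,-34)
river: ρ → (-34,14,31)
river: ρ → (31,48,-17)
river: ρ → (-17,54,22)
river: ρ → (22,34,-37)
river: ρ → (-37,40,19)
river: ρ → (19,36,-41)
river: ρ → (-41,46,14)
river: ρ → (14,66,-1)
river: ρ → (-1,66,14)
river: ρ → (14,46,-41)
river: ρ → (-41,36,19)
river: ρ → (19,40,-37)
river: ρ → (-37,34,22)
river: ρ → (22,54,-17)
river: ρ → (-17,48,31)
river: ρ → (31,14,-34)
river: ρ → (-34,54,11)
river: ρ → (11,56,-29)
ρ-cycle length = 24 (tail of 1 descent step not counted)

24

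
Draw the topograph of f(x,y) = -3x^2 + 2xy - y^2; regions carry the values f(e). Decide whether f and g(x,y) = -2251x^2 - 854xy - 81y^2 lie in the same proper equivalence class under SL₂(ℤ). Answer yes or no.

D₁ = -8, D₂ = -8
f is negative-definite; reduce −f:
−f: flip: (3,-2,1)→(1,2,3)
−f: translate: b→0 (≡2 mod 2), so (1,2,3)→(1,0,2)
−f: reduced (well bottom): (1,0,2) with a≤c, −a<b≤a
flip sign back: reduced form of f is (-1,0,-2)
g is negative-definite; reduce −g:
−g: flip: (2251,854,81)→(81,-854,2251)
−g: translate: b→-44 (≡-854 mod 162), so (81,-854,2251)→(81,-44,6)
−g: flip: (81,-44,6)→(6,44,81)
−g: translate: b→-4 (≡44 mod 12), so (6,44,81)→(6,-4,1)
−g: flip: (6,-4,1)→(1,4,6)
−g: translate: b→0 (≡4 mod 2), so (1,4,6)→(1,0,2)
−g: reduced (well bottom): (1,0,2) with a≤c, −a<b≤a
flip sign back: reduced form of g is (-1,0,-2)
reduced forms (-1, 0, -2) vs (-1, 0, -2) ⇒ equivalent

yes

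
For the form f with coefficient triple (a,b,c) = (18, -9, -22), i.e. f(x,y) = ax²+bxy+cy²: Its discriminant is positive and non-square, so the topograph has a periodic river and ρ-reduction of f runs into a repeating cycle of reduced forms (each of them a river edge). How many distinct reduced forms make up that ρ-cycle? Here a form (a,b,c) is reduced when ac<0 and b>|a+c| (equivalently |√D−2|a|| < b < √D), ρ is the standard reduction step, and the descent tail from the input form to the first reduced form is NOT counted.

D = 1665, ⌊√D⌋ = 40
descent: ρ → (-22,9,18)  [lands on river]
river: ρ → (18,27,-13)
river: ρ → (-13,25,20)
river: ρ → (20,15,-18)
river: ρ → (-18,21,17)
river: ρ → (17,13,-22)
river: ρ → (-22,31,8)
river: ρ → (8,33,-18)
river: ρ → (-18,39,2)
river: ρ → (2,37,-37)
river: ρ → (-37,37,2)
river: ρ → (2,39,-18)
river: ρ → (-18,33,8)
river: ρ → (8,31,-22)
river: ρ → (-22,13,17)
river: ρ → (17,21,-18)
river: ρ → (-18,15,20)
river: ρ → (20,25,-13)
river: ρ → (-13,27,18)
river: ρ → (18,9,-22)
river: ρ → (-22,35,5)
river: ρ → (5,35,-22)
ρ-cycle length = 22 (tail of 1 descent step not counted)

22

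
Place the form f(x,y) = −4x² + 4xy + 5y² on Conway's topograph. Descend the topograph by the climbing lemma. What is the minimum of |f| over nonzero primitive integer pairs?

river: ρ → (5,6,-3)
river: ρ → (-3,6,5)
river: ρ → (5,4,-4)
river: ρ → (-4,4,5)
closes: descent 0, river 4
min |a| on river = 3

3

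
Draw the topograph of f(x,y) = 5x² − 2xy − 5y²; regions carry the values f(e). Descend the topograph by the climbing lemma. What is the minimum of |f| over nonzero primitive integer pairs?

descent: ρ → (-5,2,5)  [lands on river]
river: ρ → (5,8,-2)
river: ρ → (-2,8,5)
river: ρ → (5,2,-5)
river: ρ → (-5,8,2)
river: ρ → (2,8,-5)
closes: descent 1, river 6
min |a| on river = 2

2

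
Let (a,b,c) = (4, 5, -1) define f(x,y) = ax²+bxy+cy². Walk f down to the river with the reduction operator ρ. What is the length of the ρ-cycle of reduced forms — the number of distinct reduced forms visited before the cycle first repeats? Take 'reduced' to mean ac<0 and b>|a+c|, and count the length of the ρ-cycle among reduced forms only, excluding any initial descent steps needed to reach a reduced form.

D = 41, ⌊√D⌋ = 6
river: ρ → (-1,5,4)
river: ρ → (4,3,-2)
river: ρ → (-2,5,2)
river: ρ → (2,3,-4)
river: ρ → (-4,5,1)
river: ρ → (1,5,-4)
river: ρ → (-4,3,2)
river: ρ → (2,5,-2)
river: ρ → (-2,3,4)
river: ρ → (4,5,-1)
ρ-cycle length = 10 (tail of 0 descent steps not counted)

10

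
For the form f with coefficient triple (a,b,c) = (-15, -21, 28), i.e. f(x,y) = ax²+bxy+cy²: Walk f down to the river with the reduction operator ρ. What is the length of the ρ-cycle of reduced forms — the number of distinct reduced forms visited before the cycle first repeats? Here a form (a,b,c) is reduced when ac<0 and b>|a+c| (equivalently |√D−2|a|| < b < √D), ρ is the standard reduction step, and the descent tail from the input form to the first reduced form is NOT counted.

D = 2121, ⌊√D⌋ = 46
descent: ρ → (28,21,-15)  [lands on river]
river: ρ → (-15,39,10)
river: ρ → (10,41,-11)
river: ρ → (-11,25,34)
river: ρ → (34,43,-2)
river: ρ → (-2,45,12)
river: ρ → (12,27,-29)
river: ρ → (-29,31,10)
river: ρ → (10,29,-32)
river: ρ → (-32,35,7)
river: ρ → (7,35,-32)
river: ρ → (-32,29,10)
river: ρ → (10,31,-29)
river: ρ → (-29,27,12)
river: ρ → (12,45,-2)
river: ρ → (-2,43,34)
river: ρ → (34,25,-11)
river: ρ → (-11,41,10)
river: ρ → (10,39,-15)
river: ρ → (-15,21,28)
river: ρ → (28,35,-8)
river: ρ → (-8,45,3)
river: ρ → (3,45,-8)
river: ρ → (-8,35,28)
ρ-cycle length = 24 (tail of 1 descent step not counted)

24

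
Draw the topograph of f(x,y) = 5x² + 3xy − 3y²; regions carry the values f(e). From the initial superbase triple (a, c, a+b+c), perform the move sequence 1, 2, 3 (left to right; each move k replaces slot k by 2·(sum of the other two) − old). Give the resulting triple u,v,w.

start (5,-3,5) = (f(1,0),f(0,1),f(1,1))
replace slot 1: 2·((-3)+5) − 5 = -1 → (-1,-3,5)
replace slot 2: 2·((-1)+5) − (-3) = 11 → (-1,11,5)
replace slot 3: 2·((-1)+11) − 5 = 15 → (-1,11,15)

-1,11,15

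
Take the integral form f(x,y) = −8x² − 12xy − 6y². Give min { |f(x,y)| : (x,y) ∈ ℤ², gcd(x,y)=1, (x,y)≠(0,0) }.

translate: b→-4 (≡12 mod 16), so (8,12,6)→(8,-4,2)
flip: (8,-4,2)→(2,4,8)
translate: b→0 (≡4 mod 4), so (2,4,8)→(2,0,6)
reduced (well bottom): (2,0,6) with a≤c, −a<b≤a
well minimum |f| = |-2| = 2 (negative-definite)

2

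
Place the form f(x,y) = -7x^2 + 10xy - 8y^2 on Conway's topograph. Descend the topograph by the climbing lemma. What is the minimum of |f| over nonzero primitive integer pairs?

translate: b→4 (≡-10 mod 14), so (7,-10,8)→(7,4,5)
flip: (7,4,5)→(5,-4,7)
reduced (well bottom): (5,-4,7) with a≤c, −a<b≤a
well minimum |f| = |-5| = 5 (negative-definite)

5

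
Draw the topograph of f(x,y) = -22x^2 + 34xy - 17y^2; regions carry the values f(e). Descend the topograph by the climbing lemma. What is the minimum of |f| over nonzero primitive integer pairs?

translate: b→10 (≡-34 mod 44), so (22,-34,17)→(22,10,5)
flip: (22,10,5)→(5,-10,22)
translate: b→0 (≡-10 mod 10), so (5,-10,22)→(5,0,17)
reduced (well bottom): (5,0,17) with a≤c, −a<b≤a
well minimum |f| = |-5| = 5 (negative-definite)

5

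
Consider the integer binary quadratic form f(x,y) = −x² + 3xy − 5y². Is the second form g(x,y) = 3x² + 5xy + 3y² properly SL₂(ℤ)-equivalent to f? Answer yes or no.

D₁ = -11, D₂ = -11
f is negative-definite; reduce −f:
−f: translate: b→1 (≡-3 mod 2), so (1,-3,5)→(1,1,3)
−f: reduced (well bottom): (1,1,3) with a≤c, −a<b≤a
flip sign back: reduced form of f is (-1,-1,-3)
g: translate: b→-1 (≡5 mod 6), so (3,5,3)→(3,-1,1)
g: flip: (3,-1,1)→(1,1,3)
g: reduced (well bottom): (1,1,3) with a≤c, −a<b≤a
reduced forms (-1, -1, -3) vs (1, 1, 3) ⇒ inequivalent

no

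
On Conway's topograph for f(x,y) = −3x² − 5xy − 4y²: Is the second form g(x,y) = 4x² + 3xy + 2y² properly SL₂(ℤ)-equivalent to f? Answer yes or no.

D₁ = -23, D₂ = -23
f is negative-definite; reduce −f:
−f: translate: b→-1 (≡5 mod 6), so (3,5,4)→(3,-1,2)
−f: flip: (3,-1,2)→(2,1,3)
−f: reduced (well bottom): (2,1,3) with a≤c, −a<b≤a
flip sign back: reduced form of f is (-2,-1,-3)
g: flip: (4,3,2)→(2,-3,4)
g: translate: b→1 (≡-3 mod 4), so (2,-3,4)→(2,1,3)
g: reduced (well bottom): (2,1,3) with a≤c, −a<b≤a
reduced forms (-2, -1, -3) vs (2, 1, 3) ⇒ inequivalent

no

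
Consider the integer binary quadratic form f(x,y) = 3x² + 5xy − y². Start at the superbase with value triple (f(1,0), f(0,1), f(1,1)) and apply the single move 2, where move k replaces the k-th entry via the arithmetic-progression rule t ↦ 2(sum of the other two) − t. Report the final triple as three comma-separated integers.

start (3,-1,7) = (f(1,0),f(0,1),f(1,1))
replace slot 2: 2·(3+7) − (-1) = 21 → (3,21,7)

3,21,7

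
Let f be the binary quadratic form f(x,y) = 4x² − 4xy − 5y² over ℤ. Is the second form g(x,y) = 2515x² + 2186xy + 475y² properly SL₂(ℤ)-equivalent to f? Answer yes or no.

D₁ = 96, D₂ = 96
river cycle of f (length 4): (-5, 4, 4), (4, 4, -5), (-5, 6, 3), (3, 6, -5)
river cycle of g (length 4): (4, 4, -5), (-5, 6, 3), (3, 6, -5), (-5, 4, 4)
cycles coincide ⇒ equivalent

yes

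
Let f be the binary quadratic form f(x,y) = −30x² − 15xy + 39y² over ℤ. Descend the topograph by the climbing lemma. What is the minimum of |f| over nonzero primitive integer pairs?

descent: ρ → (39,15,-30)  [lands on river]
river: ρ → (-30,45,24)
river: ρ → (24,51,-24)
river: ρ → (-24,45,30)
river: ρ → (30,15,-39)
river: ρ → (-39,63,6)
river: ρ → (6,69,-6)
river: ρ → (-6,63,39)
closes: descent 1, river 8
min |a| on river = 6

6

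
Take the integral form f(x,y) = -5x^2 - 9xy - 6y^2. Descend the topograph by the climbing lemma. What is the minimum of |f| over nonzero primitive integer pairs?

translate: b→-1 (≡9 mod 10), so (5,9,6)→(5,-1,2)
flip: (5,-1,2)→(2,1,5)
reduced (well bottom): (2,1,5) with a≤c, −a<b≤a
well minimum |f| = |-2| = 2 (negative-definite)

2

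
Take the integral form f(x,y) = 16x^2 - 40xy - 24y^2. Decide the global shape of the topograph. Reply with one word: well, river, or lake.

D = b²−4ac = (-40)² − 4·16·(-24) = 3136
D = 56² is a perfect square ⇒ form factors over ℤ ⇒ lakes

lake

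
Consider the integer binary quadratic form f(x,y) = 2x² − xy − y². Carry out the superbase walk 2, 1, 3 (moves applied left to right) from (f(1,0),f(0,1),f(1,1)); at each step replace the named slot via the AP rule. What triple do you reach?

start (2,-1,0) = (f(1,0),f(0,1),f(1,1))
replace slot 2: 2·(2+0) − (-1) = 5 → (2,5,0)
replace slot 1: 2·(5+0) − 2 = 8 → (8,5,0)
replace slot 3: 2·(8+5) − 0 = 26 → (8,5,26)

8,5,26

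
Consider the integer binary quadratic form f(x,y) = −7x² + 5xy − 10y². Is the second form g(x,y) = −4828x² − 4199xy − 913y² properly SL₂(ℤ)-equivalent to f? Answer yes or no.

D₁ = -255, D₂ = -255
f is negative-definite; reduce −f:
−f: reduced (well bottom): (7,-5,10) with a≤c, −a<b≤a
flip sign back: reduced form of f is (-7,5,-10)
g is negative-definite; reduce −g:
−g: flip: (4828,4199,913)→(913,-4199,4828)
−g: translate: b→-547 (≡-4199 mod 1826), so (913,-4199,4828)→(913,-547,82)
−g: flip: (913,-547,82)→(82,547,913)
−g: translate: b→55 (≡547 mod 164), so (82,547,913)→(82,55,10)
−g: flip: (82,55,10)→(10,-55,82)
−g: translate: b→5 (≡-55 mod 20), so (10,-55,82)→(10,5,7)
−g: flip: (10,5,7)→(7,-5,10)
−g: reduced (well bottom): (7,-5,10) with a≤c, −a<b≤a
flip sign back: reduced form of g is (-7,5,-10)
reduced forms (-7, 5, -10) vs (-7, 5, -10) ⇒ equivalent

yes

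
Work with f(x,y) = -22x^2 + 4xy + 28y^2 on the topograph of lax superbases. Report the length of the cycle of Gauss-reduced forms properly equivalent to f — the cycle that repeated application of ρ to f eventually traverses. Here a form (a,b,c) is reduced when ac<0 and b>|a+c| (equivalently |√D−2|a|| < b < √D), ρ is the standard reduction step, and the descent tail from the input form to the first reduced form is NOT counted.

D = 2480, ⌊√D⌋ = 49
descent: ρ → (28,-4,-22)
descent: ρ → (-22,48,2)  [lands on river]
river: ρ → (2,48,-22)
river: ρ → (-22,40,10)
river: ρ → (10,40,-22)
ρ-cycle length = 4 (tail of 2 descent steps not counted)

4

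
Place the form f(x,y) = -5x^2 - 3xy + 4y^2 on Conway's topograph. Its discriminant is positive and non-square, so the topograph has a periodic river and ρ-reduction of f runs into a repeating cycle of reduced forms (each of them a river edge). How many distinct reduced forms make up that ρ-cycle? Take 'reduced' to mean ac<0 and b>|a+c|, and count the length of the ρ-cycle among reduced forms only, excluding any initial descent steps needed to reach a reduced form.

D = 89, ⌊√D⌋ = 9
descent: ρ → (4,3,-5)  [lands on river]
river: ρ → (-5,7,2)
river: ρ → (2,9,-1)
river: ρ → (-1,9,2)
river: ρ → (2,7,-5)
river: ρ → (-5,3,4)
river: ρ → (4,5,-4)
river: ρ → (-4,3,5)
river: ρ → (5,7,-2)
river: ρ → (-2,9,1)
river: ρ → (1,9,-2)
river: ρ → (-2,7,5)
river: ρ → (5,3,-4)
river: ρ → (-4,5,4)
ρ-cycle length = 14 (tail of 1 descent step not counted)

14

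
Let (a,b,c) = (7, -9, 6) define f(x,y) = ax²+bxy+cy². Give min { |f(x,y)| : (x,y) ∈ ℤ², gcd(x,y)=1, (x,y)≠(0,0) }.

translate: b→5 (≡-9 mod 14), so (7,-9,6)→(7,5,4)
flip: (7,5,4)→(4,-5,7)
translate: b→3 (≡-5 mod 8), so (4,-5,7)→(4,3,6)
reduced (well bottom): (4,3,6) with a≤c, −a<b≤a
well minimum = a = 4

4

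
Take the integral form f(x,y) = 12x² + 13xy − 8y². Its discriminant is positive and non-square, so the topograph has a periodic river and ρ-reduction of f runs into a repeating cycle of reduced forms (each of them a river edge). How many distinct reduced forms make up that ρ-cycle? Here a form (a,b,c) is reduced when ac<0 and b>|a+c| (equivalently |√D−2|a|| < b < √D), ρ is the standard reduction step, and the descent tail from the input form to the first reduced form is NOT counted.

D = 553, ⌊√D⌋ = 23
river: ρ → (-8,19,6)
river: ρ → (6,17,-11)
river: ρ → (-11,5,12)
river: ρ → (12,19,-4)
river: ρ → (-4,21,7)
river: ρ → (7,21,-4)
river: ρ → (-4,19,12)
river: ρ → (12,5,-11)
river: ρ → (-11,17,6)
river: ρ → (6,19,-8)
river: ρ → (-8,13,12)
river: ρ → (12,11,-9)
river: ρ → (-9,7,14)
river: ρ → (14,21,-2)
river: ρ → (-2,23,3)
river: ρ → (3,19,-16)
river: ρ → (-16,13,6)
river: ρ → (6,23,-1)
river: ρ → (-1,23,6)
river: ρ → (6,13,-16)
river: ρ → (-16,19,3)
river: ρ → (3,23,-2)
river: ρ → (-2,21,14)
river: ρ → (14,7,-9)
river: ρ → (-9,11,12)
river: ρ → (12,13,-8)
ρ-cycle length = 26 (tail of 0 descent steps not counted)

26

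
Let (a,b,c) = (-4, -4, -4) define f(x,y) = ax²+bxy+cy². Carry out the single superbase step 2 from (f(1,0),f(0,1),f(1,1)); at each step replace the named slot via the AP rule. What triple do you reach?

start (-4,-4,-12) = (f(1,0),f(0,1),f(1,1))
replace slot 2: 2·((-4)+(-12)) − (-4) = -28 → (-4,-28,-12)

-4,-28,-12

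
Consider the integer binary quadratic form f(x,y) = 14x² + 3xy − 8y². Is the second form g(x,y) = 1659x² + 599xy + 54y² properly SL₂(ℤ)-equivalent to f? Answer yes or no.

D₁ = 457, D₂ = 457
river cycle of f (length 46): (-8, 13, 9), (9, 5, -12), (-12, 19, 2), (2, 21, -2), (-2, 19, 12), (12, 5, -9), (-9, 13, 8), (8, 19, -3), (-3, 17, 14), (14, 11, -6), … (36 more)
river cycle of g (length 46): (9, 5, -12), (-12, 19, 2), (2, 21, -2), (-2, 19, 12), (12, 5, -9), (-9, 13, 8), (8, 19, -3), (-3, 17, 14), (14, 11, -6), (-6, 13, 12), … (36 more)
cycles coincide ⇒ equivalent

yes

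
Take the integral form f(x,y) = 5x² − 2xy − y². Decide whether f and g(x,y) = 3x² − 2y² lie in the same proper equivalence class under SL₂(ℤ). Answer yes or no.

D₁ = 24, D₂ = 24
river cycle of f (length 2): (-1, 4, 2), (2, 4, -1)
river cycle of g (length 2): (-2, 4, 1), (1, 4, -2)
cycles differ ⇒ inequivalent

no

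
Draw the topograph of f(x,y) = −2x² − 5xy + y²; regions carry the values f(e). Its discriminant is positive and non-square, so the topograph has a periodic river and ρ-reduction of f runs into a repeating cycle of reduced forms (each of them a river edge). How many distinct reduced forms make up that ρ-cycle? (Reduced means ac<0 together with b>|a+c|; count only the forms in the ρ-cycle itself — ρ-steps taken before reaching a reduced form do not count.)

D = 33, ⌊√D⌋ = 5
descent: ρ → (1,5,-2)  [lands on river]
river: ρ → (-2,3,3)
river: ρ → (3,3,-2)
river: ρ → (-2,5,1)
ρ-cycle length = 4 (tail of 1 descent step not counted)

4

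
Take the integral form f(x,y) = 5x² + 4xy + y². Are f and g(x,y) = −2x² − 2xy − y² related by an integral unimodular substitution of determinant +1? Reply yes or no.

D₁ = -4, D₂ = -4
f: flip: (5,4,1)→(1,-4,5)
f: translate: b→0 (≡-4 mod 2), so (1,-4,5)→(1,0,1)
f: reduced (well bottom): (1,0,1) with a≤c, −a<b≤a
g is negative-definite; reduce −g:
−g: flip: (2,2,1)→(1,-2,2)
−g: translate: b→0 (≡-2 mod 2), so (1,-2,2)→(1,0,1)
−g: reduced (well bottom): (1,0,1) with a≤c, −a<b≤a
flip sign back: reduced form of g is (-1,0,-1)
reduced forms (1, 0, 1) vs (-1, 0, -1) ⇒ inequivalent

no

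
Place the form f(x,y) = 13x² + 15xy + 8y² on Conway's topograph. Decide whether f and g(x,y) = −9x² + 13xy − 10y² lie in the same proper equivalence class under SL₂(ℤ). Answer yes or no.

D₁ = -191, D₂ = -191
f: translate: b→-11 (≡15 mod 26), so (13,15,8)→(13,-11,6)
f: flip: (13,-11,6)→(6,11,13)
f: translate: b→-1 (≡11 mod 12), so (6,11,13)→(6,-1,8)
f: reduced (well bottom): (6,-1,8) with a≤c, −a<b≤a
g is negative-definite; reduce −g:
−g: translate: b→5 (≡-13 mod 18), so (9,-13,10)→(9,5,6)
−g: flip: (9,5,6)→(6,-5,9)
−g: reduced (well bottom): (6,-5,9) with a≤c, −a<b≤a
flip sign back: reduced form of g is (-6,5,-9)
reduced forms (6, -1, 8) vs (-6, 5, -9) ⇒ inequivalent

no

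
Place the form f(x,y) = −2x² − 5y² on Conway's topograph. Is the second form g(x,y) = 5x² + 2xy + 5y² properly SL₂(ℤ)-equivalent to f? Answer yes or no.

D₁ = -40, D₂ = -96
discriminants differ ⇒ not SL₂(ℤ)-equivalent

no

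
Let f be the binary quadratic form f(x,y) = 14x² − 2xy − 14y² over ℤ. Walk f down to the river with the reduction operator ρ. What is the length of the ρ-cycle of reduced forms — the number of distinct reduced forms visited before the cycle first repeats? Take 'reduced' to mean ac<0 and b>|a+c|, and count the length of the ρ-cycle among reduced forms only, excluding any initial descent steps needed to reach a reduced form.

D = 788, ⌊√D⌋ = 28
descent: ρ → (-14,2,14)  [lands on river]
river: ρ → (14,26,-2)
river: ρ → (-2,26,14)
river: ρ → (14,2,-14)
river: ρ → (-14,26,2)
river: ρ → (2,26,-14)
ρ-cycle length = 6 (tail of 1 descent step not counted)

6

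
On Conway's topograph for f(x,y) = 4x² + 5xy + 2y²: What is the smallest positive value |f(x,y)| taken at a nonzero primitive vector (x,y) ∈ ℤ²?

translate: b→-3 (≡5 mod 8), so (4,5,2)→(4,-3,1)
flip: (4,-3,1)→(1,3,4)
translate: b→1 (≡3 mod 2), so (1,3,4)→(1,1,2)
reduced (well bottom): (1,1,2) with a≤c, −a<b≤a
well minimum = a = 1

1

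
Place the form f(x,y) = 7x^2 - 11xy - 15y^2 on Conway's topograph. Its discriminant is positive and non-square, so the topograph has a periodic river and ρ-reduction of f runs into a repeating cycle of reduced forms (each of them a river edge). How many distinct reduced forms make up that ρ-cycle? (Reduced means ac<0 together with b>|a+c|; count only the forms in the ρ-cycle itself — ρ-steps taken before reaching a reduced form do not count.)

D = 541, ⌊√D⌋ = 23
descent: ρ → (-15,11,7)  [lands on river]
river: ρ → (7,17,-9)
river: ρ → (-9,19,5)
river: ρ → (5,21,-5)
river: ρ → (-5,19,9)
river: ρ → (9,17,-7)
river: ρ → (-7,11,15)
river: ρ → (15,19,-3)
river: ρ → (-3,23,1)
river: ρ → (1,23,-3)
river: ρ → (-3,19,15)
river: ρ → (15,11,-7)
river: ρ → (-7,17,9)
river: ρ → (9,19,-5)
river: ρ → (-5,21,5)
river: ρ → (5,19,-9)
river: ρ → (-9,17,7)
river: ρ → (7,11,-15)
river: ρ → (-15,19,3)
river: ρ → (3,23,-1)
river: ρ → (-1,23,3)
river: ρ → (3,19,-15)
ρ-cycle length = 22 (tail of 1 descent step not counted)

22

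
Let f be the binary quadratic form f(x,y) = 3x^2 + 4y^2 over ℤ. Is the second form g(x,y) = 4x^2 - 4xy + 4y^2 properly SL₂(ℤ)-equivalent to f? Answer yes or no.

D₁ = -48, D₂ = -48
f: reduced (well bottom): (3,0,4) with a≤c, −a<b≤a
g: translate: b→4 (≡-4 mod 8), so (4,-4,4)→(4,4,4)
g: reduced (well bottom): (4,4,4) with a≤c, −a<b≤a
reduced forms (3, 0, 4) vs (4, 4, 4) ⇒ inequivalent

no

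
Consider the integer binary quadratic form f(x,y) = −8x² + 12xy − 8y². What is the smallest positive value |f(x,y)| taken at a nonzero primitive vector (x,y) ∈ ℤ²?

translate: b→4 (≡-12 mod 16), so (8,-12,8)→(8,4,4)
flip: (8,4,4)→(4,-4,8)
translate: b→4 (≡-4 mod 8), so (4,-4,8)→(4,4,8)
reduced (well bottom): (4,4,8) with a≤c, −a<b≤a
well minimum |f| = |-4| = 4 (negative-definite)

4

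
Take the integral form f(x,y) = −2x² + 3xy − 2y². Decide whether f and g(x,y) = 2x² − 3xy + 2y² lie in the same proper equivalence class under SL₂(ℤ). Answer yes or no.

D₁ = -7, D₂ = -7
f is negative-definite; reduce −f:
−f: translate: b→1 (≡-3 mod 4), so (2,-3,2)→(2,1,1)
−f: flip: (2,1,1)→(1,-1,2)
−f: translate: b→1 (≡-1 mod 2), so (1,-1,2)→(1,1,2)
−f: reduced (well bottom): (1,1,2) with a≤c, −a<b≤a
flip sign back: reduced form of f is (-1,-1,-2)
g: translate: b→1 (≡-3 mod 4), so (2,-3,2)→(2,1,1)
g: flip: (2,1,1)→(1,-1,2)
g: translate: b→1 (≡-1 mod 2), so (1,-1,2)→(1,1,2)
g: reduced (well bottom): (1,1,2) with a≤c, −a<b≤a
reduced forms (-1, -1, -2) vs (1, 1, 2) ⇒ inequivalent

no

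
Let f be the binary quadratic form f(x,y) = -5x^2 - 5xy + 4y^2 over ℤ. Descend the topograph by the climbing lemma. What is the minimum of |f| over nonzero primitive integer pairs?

descent: ρ → (4,5,-5)  [lands on river]
river: ρ → (-5,5,4)
river: ρ → (4,3,-6)
river: ρ → (-6,9,1)
river: ρ → (1,9,-6)
river: ρ → (-6,3,4)
closes: descent 1, river 6
min |a| on river = 1

1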